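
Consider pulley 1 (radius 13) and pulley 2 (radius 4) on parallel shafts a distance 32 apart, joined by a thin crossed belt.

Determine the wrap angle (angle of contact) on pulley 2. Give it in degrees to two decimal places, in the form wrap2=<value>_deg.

crossed belt: β = asin((r1+r2)/C) = asin(17/32) = 32.0900°
wrap1 = wrap2 = π + 2β = 244.1799°

wrap2=244.18_deg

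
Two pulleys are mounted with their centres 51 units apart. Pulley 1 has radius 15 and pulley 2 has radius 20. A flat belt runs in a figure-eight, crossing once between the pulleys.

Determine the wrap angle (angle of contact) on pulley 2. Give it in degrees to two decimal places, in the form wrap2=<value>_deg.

crossed belt: β = asin((r1+r2)/C) = asin(35/51) = 43.3359°
wrap1 = wrap2 = π + 2β = 266.6718°

wrap2=266.67_deg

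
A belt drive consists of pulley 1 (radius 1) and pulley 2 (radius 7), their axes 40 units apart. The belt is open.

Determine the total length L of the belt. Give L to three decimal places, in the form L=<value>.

open belt: β = asin((r2−r1)/C) = asin(6/40) = 8.6269°
wrap1 = π − 2β = 162.7461°
wrap2 = π + 2β = 197.2539°
tangent length = C·cosβ = 39.5474
L = r1·wrap1 + r2·wrap2 + 2·C·cosβ = 1·2.8405 + 7·3.4427 + 2·39.5474 = 106.0344

L=106.034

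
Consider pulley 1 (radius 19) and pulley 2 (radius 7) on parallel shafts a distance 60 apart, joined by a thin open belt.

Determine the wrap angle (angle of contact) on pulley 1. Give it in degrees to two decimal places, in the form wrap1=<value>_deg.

wrap1=203.07_deg

open belt: β = asin((r2−r1)/C) = asin(-12/60) = -11.5370°
wrap1 = π − 2β = 203.0739°
wrap2 = π + 2β = 156.9261°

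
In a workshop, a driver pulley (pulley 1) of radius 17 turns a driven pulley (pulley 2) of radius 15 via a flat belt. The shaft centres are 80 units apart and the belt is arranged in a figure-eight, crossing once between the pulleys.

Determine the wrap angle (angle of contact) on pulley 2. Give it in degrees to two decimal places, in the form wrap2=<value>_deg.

wrap2=227.16_deg

crossed belt: β = asin((r1+r2)/C) = asin(32/80) = 23.5782°
wrap1 = wrap2 = π + 2β = 227.1564°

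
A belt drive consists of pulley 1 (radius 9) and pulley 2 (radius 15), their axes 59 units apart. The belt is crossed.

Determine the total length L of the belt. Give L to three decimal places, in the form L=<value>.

L=203.303

crossed belt: β = asin((r1+r2)/C) = asin(24/59) = 24.0027°
wrap1 = wrap2 = π + 2β = 228.0054°
tangent length = C·cosβ = 53.8981
L = (r1+r2)·wrap + 2·C·cosβ = 24·3.9794 + 2·53.8981 = 203.3028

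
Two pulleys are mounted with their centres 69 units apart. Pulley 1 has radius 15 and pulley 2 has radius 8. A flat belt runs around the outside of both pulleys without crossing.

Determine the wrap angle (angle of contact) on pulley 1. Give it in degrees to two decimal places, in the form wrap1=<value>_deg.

open belt: β = asin((r2−r1)/C) = asin(-7/69) = -5.8226°
wrap1 = π − 2β = 191.6453°
wrap2 = π + 2β = 168.3547°

wrap1=191.65_deg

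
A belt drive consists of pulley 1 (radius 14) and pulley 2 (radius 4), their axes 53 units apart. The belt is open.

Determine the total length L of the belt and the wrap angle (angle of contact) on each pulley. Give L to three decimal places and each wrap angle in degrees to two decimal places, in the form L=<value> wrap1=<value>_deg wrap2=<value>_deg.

open belt: β = asin((r2−r1)/C) = asin(-10/53) = -10.8757°
wrap1 = π − 2β = 201.7514°
wrap2 = π + 2β = 158.2486°
tangent length = C·cosβ = 52.0481
L = r1·wrap1 + r2·wrap2 + 2·C·cosβ = 14·3.5212 + 4·2.7620 + 2·52.0481 = 164.4411

L=164.441 wrap1=201.75_deg wrap2=158.25_deg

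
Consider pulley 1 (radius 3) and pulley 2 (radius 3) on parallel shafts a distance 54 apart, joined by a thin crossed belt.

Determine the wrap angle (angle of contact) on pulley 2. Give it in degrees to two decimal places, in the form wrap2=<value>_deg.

wrap2=192.76_deg

crossed belt: β = asin((r1+r2)/C) = asin(6/54) = 6.3794°
wrap1 = wrap2 = π + 2β = 192.7587°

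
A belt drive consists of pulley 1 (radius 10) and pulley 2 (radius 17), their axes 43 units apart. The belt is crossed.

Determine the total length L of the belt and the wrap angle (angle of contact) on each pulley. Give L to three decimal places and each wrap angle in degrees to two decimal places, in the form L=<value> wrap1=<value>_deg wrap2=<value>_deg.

L=188.414 wrap1=257.79_deg wrap2=257.79_deg

crossed belt: β = asin((r1+r2)/C) = asin(27/43) = 38.8959°
wrap1 = wrap2 = π + 2β = 257.7917°
tangent length = C·cosβ = 33.4664
L = (r1+r2)·wrap + 2·C·cosβ = 27·4.4993 + 2·33.4664 = 188.4143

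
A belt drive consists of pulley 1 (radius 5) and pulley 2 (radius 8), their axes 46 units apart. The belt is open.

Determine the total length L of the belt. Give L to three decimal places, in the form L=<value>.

open belt: β = asin((r2−r1)/C) = asin(3/46) = 3.7393°
wrap1 = π − 2β = 172.5213°
wrap2 = π + 2β = 187.4787°
tangent length = C·cosβ = 45.9021
L = r1·wrap1 + r2·wrap2 + 2·C·cosβ = 5·3.0111 + 8·3.2721 + 2·45.9021 = 133.0364

L=133.036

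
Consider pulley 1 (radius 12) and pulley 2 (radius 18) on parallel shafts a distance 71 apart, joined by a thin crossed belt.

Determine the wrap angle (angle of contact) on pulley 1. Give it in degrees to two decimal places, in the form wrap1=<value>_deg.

crossed belt: β = asin((r1+r2)/C) = asin(30/71) = 24.9947°
wrap1 = wrap2 = π + 2β = 229.9895°

wrap1=229.99_deg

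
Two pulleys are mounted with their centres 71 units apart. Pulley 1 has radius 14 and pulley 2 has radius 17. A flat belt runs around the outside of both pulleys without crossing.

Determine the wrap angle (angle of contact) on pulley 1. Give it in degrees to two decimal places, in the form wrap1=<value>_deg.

open belt: β = asin((r2−r1)/C) = asin(3/71) = 2.4217°
wrap1 = π − 2β = 175.1567°
wrap2 = π + 2β = 184.8433°

wrap1=175.16_deg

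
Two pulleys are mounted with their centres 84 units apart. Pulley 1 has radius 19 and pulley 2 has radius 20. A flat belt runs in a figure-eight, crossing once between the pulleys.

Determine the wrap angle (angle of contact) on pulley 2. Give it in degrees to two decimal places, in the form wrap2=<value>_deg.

crossed belt: β = asin((r1+r2)/C) = asin(39/84) = 27.6640°
wrap1 = wrap2 = π + 2β = 235.3280°

wrap2=235.33_deg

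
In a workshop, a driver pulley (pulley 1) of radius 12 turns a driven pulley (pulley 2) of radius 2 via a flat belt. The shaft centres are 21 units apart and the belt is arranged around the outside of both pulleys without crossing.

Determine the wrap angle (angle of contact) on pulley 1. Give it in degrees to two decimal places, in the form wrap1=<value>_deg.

wrap1=236.87_deg

open belt: β = asin((r2−r1)/C) = asin(-10/21) = -28.4369°
wrap1 = π − 2β = 236.8738°
wrap2 = π + 2β = 123.1262°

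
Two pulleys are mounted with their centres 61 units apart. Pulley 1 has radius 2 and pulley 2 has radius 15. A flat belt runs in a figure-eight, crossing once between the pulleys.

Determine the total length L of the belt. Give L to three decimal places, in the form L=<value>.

L=180.176

crossed belt: β = asin((r1+r2)/C) = asin(17/61) = 16.1819°
wrap1 = wrap2 = π + 2β = 212.3639°
tangent length = C·cosβ = 58.5833
L = (r1+r2)·wrap + 2·C·cosβ = 17·3.7064 + 2·58.5833 = 180.1762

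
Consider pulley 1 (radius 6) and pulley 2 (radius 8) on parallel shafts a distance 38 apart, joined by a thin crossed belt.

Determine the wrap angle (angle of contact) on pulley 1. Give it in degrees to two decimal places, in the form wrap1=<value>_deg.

wrap1=223.24_deg

crossed belt: β = asin((r1+r2)/C) = asin(14/38) = 21.6183°
wrap1 = wrap2 = π + 2β = 223.2365°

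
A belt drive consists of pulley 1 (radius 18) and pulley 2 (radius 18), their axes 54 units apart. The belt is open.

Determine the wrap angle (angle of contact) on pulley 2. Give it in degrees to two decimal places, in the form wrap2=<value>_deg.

open belt: β = asin((r2−r1)/C) = asin(0/54) = 0.0000°
wrap1 = π − 2β = 180.0000°
wrap2 = π + 2β = 180.0000°

wrap2=180.00_deg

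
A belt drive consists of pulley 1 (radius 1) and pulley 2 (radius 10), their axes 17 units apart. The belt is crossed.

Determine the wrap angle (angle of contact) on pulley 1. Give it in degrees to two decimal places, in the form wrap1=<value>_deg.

wrap1=260.64_deg

crossed belt: β = asin((r1+r2)/C) = asin(11/17) = 40.3202°
wrap1 = wrap2 = π + 2β = 260.6404°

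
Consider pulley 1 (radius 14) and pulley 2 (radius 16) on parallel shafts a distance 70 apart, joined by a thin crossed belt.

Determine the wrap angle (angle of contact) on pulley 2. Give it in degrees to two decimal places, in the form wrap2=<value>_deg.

crossed belt: β = asin((r1+r2)/C) = asin(30/70) = 25.3769°
wrap1 = wrap2 = π + 2β = 230.7539°

wrap2=230.75_deg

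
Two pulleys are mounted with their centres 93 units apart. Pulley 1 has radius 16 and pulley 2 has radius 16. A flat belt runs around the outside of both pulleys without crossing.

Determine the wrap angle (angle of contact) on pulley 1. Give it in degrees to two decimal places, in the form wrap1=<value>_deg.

wrap1=180.00_deg

open belt: β = asin((r2−r1)/C) = asin(0/93) = 0.0000°
wrap1 = π − 2β = 180.0000°
wrap2 = π + 2β = 180.0000°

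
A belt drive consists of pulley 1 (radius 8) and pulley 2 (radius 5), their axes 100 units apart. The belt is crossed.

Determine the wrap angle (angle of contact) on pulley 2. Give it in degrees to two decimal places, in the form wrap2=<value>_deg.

crossed belt: β = asin((r1+r2)/C) = asin(13/100) = 7.4696°
wrap1 = wrap2 = π + 2β = 194.9392°

wrap2=194.94_deg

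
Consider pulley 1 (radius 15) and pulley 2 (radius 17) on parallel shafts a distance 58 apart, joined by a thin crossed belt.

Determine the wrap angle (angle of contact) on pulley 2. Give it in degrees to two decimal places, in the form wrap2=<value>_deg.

wrap2=246.97_deg

crossed belt: β = asin((r1+r2)/C) = asin(32/58) = 33.4854°
wrap1 = wrap2 = π + 2β = 246.9708°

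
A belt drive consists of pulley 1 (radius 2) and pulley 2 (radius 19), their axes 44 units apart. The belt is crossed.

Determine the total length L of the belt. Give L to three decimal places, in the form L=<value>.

L=164.201

crossed belt: β = asin((r1+r2)/C) = asin(21/44) = 28.5074°
wrap1 = wrap2 = π + 2β = 237.0149°
tangent length = C·cosβ = 38.6652
L = (r1+r2)·wrap + 2·C·cosβ = 21·4.1367 + 2·38.6652 = 164.2009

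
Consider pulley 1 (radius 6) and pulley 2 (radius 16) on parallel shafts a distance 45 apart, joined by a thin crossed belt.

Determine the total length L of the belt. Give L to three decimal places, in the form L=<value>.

L=170.102

crossed belt: β = asin((r1+r2)/C) = asin(22/45) = 29.2676°
wrap1 = wrap2 = π + 2β = 238.5352°
tangent length = C·cosβ = 39.2556
L = (r1+r2)·wrap + 2·C·cosβ = 22·4.1632 + 2·39.2556 = 170.1021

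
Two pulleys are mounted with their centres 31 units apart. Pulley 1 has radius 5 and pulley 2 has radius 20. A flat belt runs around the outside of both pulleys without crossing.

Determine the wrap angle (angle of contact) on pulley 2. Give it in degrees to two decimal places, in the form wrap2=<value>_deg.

open belt: β = asin((r2−r1)/C) = asin(15/31) = 28.9385°
wrap1 = π − 2β = 122.1229°
wrap2 = π + 2β = 237.8771°

wrap2=237.88_deg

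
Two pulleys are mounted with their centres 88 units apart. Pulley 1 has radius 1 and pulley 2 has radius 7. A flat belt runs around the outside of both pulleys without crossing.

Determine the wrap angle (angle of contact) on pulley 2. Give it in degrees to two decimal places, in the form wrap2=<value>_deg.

open belt: β = asin((r2−r1)/C) = asin(6/88) = 3.9096°
wrap1 = π − 2β = 172.1809°
wrap2 = π + 2β = 187.8191°

wrap2=187.82_deg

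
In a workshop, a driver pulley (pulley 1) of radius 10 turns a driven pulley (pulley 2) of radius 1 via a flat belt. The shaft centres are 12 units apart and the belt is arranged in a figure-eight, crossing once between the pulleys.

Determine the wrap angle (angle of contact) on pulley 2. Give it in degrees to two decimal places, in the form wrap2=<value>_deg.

wrap2=312.89_deg

crossed belt: β = asin((r1+r2)/C) = asin(11/12) = 66.4435°
wrap1 = wrap2 = π + 2β = 312.8871°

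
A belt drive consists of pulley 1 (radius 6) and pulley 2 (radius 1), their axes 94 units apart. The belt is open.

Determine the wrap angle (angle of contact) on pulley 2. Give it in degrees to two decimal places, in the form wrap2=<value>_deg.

wrap2=173.90_deg

open belt: β = asin((r2−r1)/C) = asin(-5/94) = -3.0491°
wrap1 = π − 2β = 186.0982°
wrap2 = π + 2β = 173.9018°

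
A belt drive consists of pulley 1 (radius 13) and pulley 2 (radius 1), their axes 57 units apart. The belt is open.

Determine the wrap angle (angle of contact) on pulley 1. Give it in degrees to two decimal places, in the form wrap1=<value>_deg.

wrap1=204.31_deg

open belt: β = asin((r2−r1)/C) = asin(-12/57) = -12.1532°
wrap1 = π − 2β = 204.3064°
wrap2 = π + 2β = 155.6936°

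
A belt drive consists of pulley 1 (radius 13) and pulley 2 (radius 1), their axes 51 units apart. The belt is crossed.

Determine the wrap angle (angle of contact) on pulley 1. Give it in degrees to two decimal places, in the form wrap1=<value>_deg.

crossed belt: β = asin((r1+r2)/C) = asin(14/51) = 15.9328°
wrap1 = wrap2 = π + 2β = 211.8656°

wrap1=211.87_deg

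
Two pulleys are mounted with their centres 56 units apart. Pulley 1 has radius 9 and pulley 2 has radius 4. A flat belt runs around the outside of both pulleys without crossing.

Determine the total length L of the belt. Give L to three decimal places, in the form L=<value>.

open belt: β = asin((r2−r1)/C) = asin(-5/56) = -5.1225°
wrap1 = π − 2β = 190.2450°
wrap2 = π + 2β = 169.7550°
tangent length = C·cosβ = 55.7763
L = r1·wrap1 + r2·wrap2 + 2·C·cosβ = 9·3.3204 + 4·2.9628 + 2·55.7763 = 153.2874

L=153.287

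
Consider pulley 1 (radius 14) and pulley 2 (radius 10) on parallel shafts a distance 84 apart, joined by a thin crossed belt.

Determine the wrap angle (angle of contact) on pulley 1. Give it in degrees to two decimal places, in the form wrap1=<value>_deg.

wrap1=213.20_deg

crossed belt: β = asin((r1+r2)/C) = asin(24/84) = 16.6015°
wrap1 = wrap2 = π + 2β = 213.2031°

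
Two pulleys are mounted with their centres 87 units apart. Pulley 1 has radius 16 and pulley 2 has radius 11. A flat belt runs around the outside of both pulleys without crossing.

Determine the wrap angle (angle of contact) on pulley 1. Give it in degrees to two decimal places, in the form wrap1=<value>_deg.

open belt: β = asin((r2−r1)/C) = asin(-5/87) = -3.2947°
wrap1 = π − 2β = 186.5894°
wrap2 = π + 2β = 173.4106°

wrap1=186.59_deg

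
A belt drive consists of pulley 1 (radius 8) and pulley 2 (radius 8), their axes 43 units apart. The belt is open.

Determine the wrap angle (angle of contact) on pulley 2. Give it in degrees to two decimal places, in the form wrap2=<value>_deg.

open belt: β = asin((r2−r1)/C) = asin(0/43) = 0.0000°
wrap1 = π − 2β = 180.0000°
wrap2 = π + 2β = 180.0000°

wrap2=180.00_deg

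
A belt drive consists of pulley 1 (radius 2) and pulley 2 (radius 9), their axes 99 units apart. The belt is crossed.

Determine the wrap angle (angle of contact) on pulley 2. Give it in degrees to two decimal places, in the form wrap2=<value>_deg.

wrap2=192.76_deg

crossed belt: β = asin((r1+r2)/C) = asin(11/99) = 6.3794°
wrap1 = wrap2 = π + 2β = 192.7587°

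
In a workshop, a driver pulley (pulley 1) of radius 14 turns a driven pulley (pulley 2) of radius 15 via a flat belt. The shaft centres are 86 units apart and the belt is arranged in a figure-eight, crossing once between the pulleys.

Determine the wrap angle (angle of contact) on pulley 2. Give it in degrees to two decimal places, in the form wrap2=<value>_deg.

wrap2=219.41_deg

crossed belt: β = asin((r1+r2)/C) = asin(29/86) = 19.7069°
wrap1 = wrap2 = π + 2β = 219.4139°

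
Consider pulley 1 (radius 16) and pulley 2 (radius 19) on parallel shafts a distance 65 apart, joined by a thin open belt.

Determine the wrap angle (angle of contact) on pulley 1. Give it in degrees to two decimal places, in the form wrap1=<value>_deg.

wrap1=174.71_deg

open belt: β = asin((r2−r1)/C) = asin(3/65) = 2.6454°
wrap1 = π − 2β = 174.7093°
wrap2 = π + 2β = 185.2907°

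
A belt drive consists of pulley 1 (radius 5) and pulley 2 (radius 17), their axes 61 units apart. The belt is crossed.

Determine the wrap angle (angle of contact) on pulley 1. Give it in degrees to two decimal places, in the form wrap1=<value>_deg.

crossed belt: β = asin((r1+r2)/C) = asin(22/61) = 21.1405°
wrap1 = wrap2 = π + 2β = 222.2809°

wrap1=222.28_deg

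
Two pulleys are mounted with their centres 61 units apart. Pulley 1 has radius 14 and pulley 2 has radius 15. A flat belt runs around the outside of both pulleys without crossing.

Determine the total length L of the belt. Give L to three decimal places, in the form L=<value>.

L=213.123

open belt: β = asin((r2−r1)/C) = asin(1/61) = 0.9393°
wrap1 = π − 2β = 178.1214°
wrap2 = π + 2β = 181.8786°
tangent length = C·cosβ = 60.9918
L = r1·wrap1 + r2·wrap2 + 2·C·cosβ = 14·3.1088 + 15·3.1744 + 2·60.9918 = 213.1226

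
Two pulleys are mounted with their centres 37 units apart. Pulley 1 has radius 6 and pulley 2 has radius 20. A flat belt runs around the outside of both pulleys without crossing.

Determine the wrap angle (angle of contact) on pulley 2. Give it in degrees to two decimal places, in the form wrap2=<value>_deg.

open belt: β = asin((r2−r1)/C) = asin(14/37) = 22.2333°
wrap1 = π − 2β = 135.5335°
wrap2 = π + 2β = 224.4665°

wrap2=224.47_deg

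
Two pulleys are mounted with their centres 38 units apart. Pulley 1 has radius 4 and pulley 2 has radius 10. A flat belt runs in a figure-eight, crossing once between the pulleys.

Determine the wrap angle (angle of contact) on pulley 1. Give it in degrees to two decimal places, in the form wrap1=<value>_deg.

crossed belt: β = asin((r1+r2)/C) = asin(14/38) = 21.6183°
wrap1 = wrap2 = π + 2β = 223.2365°

wrap1=223.24_deg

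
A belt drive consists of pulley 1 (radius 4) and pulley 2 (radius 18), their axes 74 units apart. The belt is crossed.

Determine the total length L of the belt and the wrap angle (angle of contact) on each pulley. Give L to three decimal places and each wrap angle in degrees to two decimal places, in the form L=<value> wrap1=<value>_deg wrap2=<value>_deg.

crossed belt: β = asin((r1+r2)/C) = asin(22/74) = 17.2953°
wrap1 = wrap2 = π + 2β = 214.5907°
tangent length = C·cosβ = 70.6541
L = (r1+r2)·wrap + 2·C·cosβ = 22·3.7453 + 2·70.6541 = 223.7051

L=223.705 wrap1=214.59_deg wrap2=214.59_deg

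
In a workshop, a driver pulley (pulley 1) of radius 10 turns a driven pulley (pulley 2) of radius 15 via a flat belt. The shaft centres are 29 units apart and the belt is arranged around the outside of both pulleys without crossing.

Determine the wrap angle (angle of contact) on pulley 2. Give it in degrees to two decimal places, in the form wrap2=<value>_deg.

open belt: β = asin((r2−r1)/C) = asin(5/29) = 9.9282°
wrap1 = π − 2β = 160.1436°
wrap2 = π + 2β = 199.8564°

wrap2=199.86_deg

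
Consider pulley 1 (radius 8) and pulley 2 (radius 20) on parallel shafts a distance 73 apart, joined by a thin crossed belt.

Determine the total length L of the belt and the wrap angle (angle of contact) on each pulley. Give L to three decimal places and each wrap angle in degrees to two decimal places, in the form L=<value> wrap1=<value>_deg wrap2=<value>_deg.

L=244.842 wrap1=225.11_deg wrap2=225.11_deg

crossed belt: β = asin((r1+r2)/C) = asin(28/73) = 22.5545°
wrap1 = wrap2 = π + 2β = 225.1089°
tangent length = C·cosβ = 67.4166
L = (r1+r2)·wrap + 2·C·cosβ = 28·3.9289 + 2·67.4166 = 244.8422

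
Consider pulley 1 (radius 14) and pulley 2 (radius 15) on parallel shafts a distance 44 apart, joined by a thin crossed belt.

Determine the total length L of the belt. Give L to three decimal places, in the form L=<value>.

L=199.025

crossed belt: β = asin((r1+r2)/C) = asin(29/44) = 41.2306°
wrap1 = wrap2 = π + 2β = 262.4612°
tangent length = C·cosβ = 33.0908
L = (r1+r2)·wrap + 2·C·cosβ = 29·4.5808 + 2·33.0908 = 199.0251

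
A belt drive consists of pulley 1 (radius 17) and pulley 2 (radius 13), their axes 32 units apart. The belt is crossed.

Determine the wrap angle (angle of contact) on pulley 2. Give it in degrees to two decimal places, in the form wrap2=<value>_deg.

crossed belt: β = asin((r1+r2)/C) = asin(30/32) = 69.6359°
wrap1 = wrap2 = π + 2β = 319.2717°

wrap2=319.27_deg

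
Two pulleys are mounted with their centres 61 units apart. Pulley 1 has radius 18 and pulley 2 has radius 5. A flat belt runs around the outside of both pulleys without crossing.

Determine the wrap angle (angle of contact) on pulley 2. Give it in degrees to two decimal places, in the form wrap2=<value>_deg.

open belt: β = asin((r2−r1)/C) = asin(-13/61) = -12.3049°
wrap1 = π − 2β = 204.6099°
wrap2 = π + 2β = 155.3901°

wrap2=155.39_deg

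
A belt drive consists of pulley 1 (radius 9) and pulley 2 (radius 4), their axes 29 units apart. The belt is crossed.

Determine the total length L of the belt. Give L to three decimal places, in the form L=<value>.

L=104.772

crossed belt: β = asin((r1+r2)/C) = asin(13/29) = 26.6331°
wrap1 = wrap2 = π + 2β = 233.2662°
tangent length = C·cosβ = 25.9230
L = (r1+r2)·wrap + 2·C·cosβ = 13·4.0713 + 2·25.9230 = 104.7724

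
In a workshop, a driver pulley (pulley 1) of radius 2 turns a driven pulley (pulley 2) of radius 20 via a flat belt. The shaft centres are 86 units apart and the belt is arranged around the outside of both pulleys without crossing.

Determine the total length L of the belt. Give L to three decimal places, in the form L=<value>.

L=244.896

open belt: β = asin((r2−r1)/C) = asin(18/86) = 12.0815°
wrap1 = π − 2β = 155.8371°
wrap2 = π + 2β = 204.1629°
tangent length = C·cosβ = 84.0952
L = r1·wrap1 + r2·wrap2 + 2·C·cosβ = 2·2.7199 + 20·3.5633 + 2·84.0952 = 244.8964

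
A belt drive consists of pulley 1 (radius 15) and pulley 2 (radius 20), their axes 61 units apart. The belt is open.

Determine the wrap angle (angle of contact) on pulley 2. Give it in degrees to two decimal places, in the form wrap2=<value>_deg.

open belt: β = asin((r2−r1)/C) = asin(5/61) = 4.7017°
wrap1 = π − 2β = 170.5967°
wrap2 = π + 2β = 189.4033°

wrap2=189.40_deg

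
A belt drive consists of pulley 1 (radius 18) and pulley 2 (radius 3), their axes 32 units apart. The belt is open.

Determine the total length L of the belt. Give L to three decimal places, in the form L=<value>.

open belt: β = asin((r2−r1)/C) = asin(-15/32) = -27.9532°
wrap1 = π − 2β = 235.9064°
wrap2 = π + 2β = 124.0936°
tangent length = C·cosβ = 28.2666
L = r1·wrap1 + r2·wrap2 + 2·C·cosβ = 18·4.1173 + 3·2.1658 + 2·28.2666 = 137.1429

L=137.143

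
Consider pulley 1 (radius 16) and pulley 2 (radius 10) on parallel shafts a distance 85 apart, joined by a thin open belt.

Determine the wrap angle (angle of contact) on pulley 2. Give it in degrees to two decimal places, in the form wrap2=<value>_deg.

open belt: β = asin((r2−r1)/C) = asin(-6/85) = -4.0478°
wrap1 = π − 2β = 188.0955°
wrap2 = π + 2β = 171.9045°

wrap2=171.90_deg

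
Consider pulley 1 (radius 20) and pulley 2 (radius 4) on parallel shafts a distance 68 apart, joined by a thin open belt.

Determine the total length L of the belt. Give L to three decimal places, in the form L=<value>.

open belt: β = asin((r2−r1)/C) = asin(-16/68) = -13.6090°
wrap1 = π − 2β = 207.2179°
wrap2 = π + 2β = 152.7821°
tangent length = C·cosβ = 66.0908
L = r1·wrap1 + r2·wrap2 + 2·C·cosβ = 20·3.6166 + 4·2.6666 + 2·66.0908 = 215.1806

L=215.181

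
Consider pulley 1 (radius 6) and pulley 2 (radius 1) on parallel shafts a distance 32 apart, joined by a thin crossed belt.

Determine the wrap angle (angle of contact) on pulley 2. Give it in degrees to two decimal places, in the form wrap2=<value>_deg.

crossed belt: β = asin((r1+r2)/C) = asin(7/32) = 12.6356°
wrap1 = wrap2 = π + 2β = 205.2713°

wrap2=205.27_deg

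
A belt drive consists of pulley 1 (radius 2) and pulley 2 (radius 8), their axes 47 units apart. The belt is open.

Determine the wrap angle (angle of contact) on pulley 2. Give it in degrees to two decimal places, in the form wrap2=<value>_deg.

wrap2=194.67_deg

open belt: β = asin((r2−r1)/C) = asin(6/47) = 7.3344°
wrap1 = π − 2β = 165.3313°
wrap2 = π + 2β = 194.6687°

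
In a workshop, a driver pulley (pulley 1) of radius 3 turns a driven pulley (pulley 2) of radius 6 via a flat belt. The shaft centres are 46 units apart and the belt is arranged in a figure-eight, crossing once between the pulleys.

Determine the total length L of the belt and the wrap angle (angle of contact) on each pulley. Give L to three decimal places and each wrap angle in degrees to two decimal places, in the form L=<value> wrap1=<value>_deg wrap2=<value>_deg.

crossed belt: β = asin((r1+r2)/C) = asin(9/46) = 11.2828°
wrap1 = wrap2 = π + 2β = 202.5656°
tangent length = C·cosβ = 45.1110
L = (r1+r2)·wrap + 2·C·cosβ = 9·3.5354 + 2·45.1110 = 122.0409

L=122.041 wrap1=202.57_deg wrap2=202.57_deg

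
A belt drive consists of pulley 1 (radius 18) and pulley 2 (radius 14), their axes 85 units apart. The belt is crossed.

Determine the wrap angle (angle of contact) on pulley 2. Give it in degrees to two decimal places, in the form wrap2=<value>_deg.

crossed belt: β = asin((r1+r2)/C) = asin(32/85) = 22.1152°
wrap1 = wrap2 = π + 2β = 224.2305°

wrap2=224.23_deg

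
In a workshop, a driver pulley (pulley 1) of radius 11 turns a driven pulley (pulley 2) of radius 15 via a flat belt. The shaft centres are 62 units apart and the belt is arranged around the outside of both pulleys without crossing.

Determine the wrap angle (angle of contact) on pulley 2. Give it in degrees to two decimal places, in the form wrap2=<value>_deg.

wrap2=187.40_deg

open belt: β = asin((r2−r1)/C) = asin(4/62) = 3.6991°
wrap1 = π − 2β = 172.6019°
wrap2 = π + 2β = 187.3981°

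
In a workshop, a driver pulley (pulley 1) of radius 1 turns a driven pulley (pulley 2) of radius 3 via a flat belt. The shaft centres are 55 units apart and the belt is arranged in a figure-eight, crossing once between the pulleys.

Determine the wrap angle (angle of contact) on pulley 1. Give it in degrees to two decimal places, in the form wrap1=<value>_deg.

crossed belt: β = asin((r1+r2)/C) = asin(4/55) = 4.1706°
wrap1 = wrap2 = π + 2β = 188.3413°

wrap1=188.34_deg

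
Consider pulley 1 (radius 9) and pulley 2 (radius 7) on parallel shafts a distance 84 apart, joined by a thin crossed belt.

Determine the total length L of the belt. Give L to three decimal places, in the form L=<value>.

crossed belt: β = asin((r1+r2)/C) = asin(16/84) = 10.9806°
wrap1 = wrap2 = π + 2β = 201.9612°
tangent length = C·cosβ = 82.4621
L = (r1+r2)·wrap + 2·C·cosβ = 16·3.5249 + 2·82.4621 = 221.3224

L=221.322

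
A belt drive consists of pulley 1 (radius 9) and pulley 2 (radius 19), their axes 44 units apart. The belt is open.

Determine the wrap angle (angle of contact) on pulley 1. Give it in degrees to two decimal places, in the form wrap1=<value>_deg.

open belt: β = asin((r2−r1)/C) = asin(10/44) = 13.1366°
wrap1 = π − 2β = 153.7269°
wrap2 = π + 2β = 206.2731°

wrap1=153.73_deg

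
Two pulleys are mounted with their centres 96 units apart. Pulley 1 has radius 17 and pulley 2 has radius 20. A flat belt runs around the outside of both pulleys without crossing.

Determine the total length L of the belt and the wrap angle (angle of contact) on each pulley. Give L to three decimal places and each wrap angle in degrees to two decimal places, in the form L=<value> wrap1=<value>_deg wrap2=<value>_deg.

open belt: β = asin((r2−r1)/C) = asin(3/96) = 1.7908°
wrap1 = π − 2β = 176.4184°
wrap2 = π + 2β = 183.5816°
tangent length = C·cosβ = 95.9531
L = r1·wrap1 + r2·wrap2 + 2·C·cosβ = 17·3.0791 + 20·3.2041 + 2·95.9531 = 308.3327

L=308.333 wrap1=176.42_deg wrap2=183.58_deg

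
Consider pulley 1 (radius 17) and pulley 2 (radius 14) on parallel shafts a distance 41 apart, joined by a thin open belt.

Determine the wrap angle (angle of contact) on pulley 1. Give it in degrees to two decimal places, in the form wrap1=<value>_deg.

open belt: β = asin((r2−r1)/C) = asin(-3/41) = -4.1961°
wrap1 = π − 2β = 188.3922°
wrap2 = π + 2β = 171.6078°

wrap1=188.39_deg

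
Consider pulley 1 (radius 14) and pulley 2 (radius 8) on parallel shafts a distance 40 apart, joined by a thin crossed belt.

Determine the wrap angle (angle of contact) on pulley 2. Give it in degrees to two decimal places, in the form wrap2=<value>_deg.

wrap2=246.73_deg

crossed belt: β = asin((r1+r2)/C) = asin(22/40) = 33.3670°
wrap1 = wrap2 = π + 2β = 246.7340°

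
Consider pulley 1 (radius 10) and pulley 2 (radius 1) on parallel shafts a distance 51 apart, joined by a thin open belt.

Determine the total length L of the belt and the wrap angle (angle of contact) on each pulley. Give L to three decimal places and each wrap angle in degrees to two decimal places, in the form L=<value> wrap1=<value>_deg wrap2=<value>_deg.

open belt: β = asin((r2−r1)/C) = asin(-9/51) = -10.1642°
wrap1 = π − 2β = 200.3285°
wrap2 = π + 2β = 159.6715°
tangent length = C·cosβ = 50.1996
L = r1·wrap1 + r2·wrap2 + 2·C·cosβ = 10·3.4964 + 1·2.7868 + 2·50.1996 = 138.1499

L=138.150 wrap1=200.33_deg wrap2=159.67_deg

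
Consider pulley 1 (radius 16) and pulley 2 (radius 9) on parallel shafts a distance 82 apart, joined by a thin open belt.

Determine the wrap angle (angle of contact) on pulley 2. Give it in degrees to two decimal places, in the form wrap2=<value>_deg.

wrap2=170.21_deg

open belt: β = asin((r2−r1)/C) = asin(-7/82) = -4.8971°
wrap1 = π − 2β = 189.7941°
wrap2 = π + 2β = 170.2059°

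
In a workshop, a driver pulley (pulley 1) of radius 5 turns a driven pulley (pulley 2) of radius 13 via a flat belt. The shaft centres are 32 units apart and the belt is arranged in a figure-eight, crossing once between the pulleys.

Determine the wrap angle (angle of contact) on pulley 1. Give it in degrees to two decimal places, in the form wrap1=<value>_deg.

crossed belt: β = asin((r1+r2)/C) = asin(18/32) = 34.2289°
wrap1 = wrap2 = π + 2β = 248.4577°

wrap1=248.46_deg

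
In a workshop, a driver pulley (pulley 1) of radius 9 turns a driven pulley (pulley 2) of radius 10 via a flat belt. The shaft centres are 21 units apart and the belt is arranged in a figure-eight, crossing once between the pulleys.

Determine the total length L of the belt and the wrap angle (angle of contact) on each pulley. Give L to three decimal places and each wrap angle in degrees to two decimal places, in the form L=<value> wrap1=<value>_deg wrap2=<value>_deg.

crossed belt: β = asin((r1+r2)/C) = asin(19/21) = 64.7912°
wrap1 = wrap2 = π + 2β = 309.5825°
tangent length = C·cosβ = 8.9443
L = (r1+r2)·wrap + 2·C·cosβ = 19·5.4032 + 2·8.9443 = 120.5500

L=120.550 wrap1=309.58_deg wrap2=309.58_deg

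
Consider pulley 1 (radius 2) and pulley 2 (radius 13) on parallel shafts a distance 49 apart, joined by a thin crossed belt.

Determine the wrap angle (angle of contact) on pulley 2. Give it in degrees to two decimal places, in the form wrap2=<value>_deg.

wrap2=215.65_deg

crossed belt: β = asin((r1+r2)/C) = asin(15/49) = 17.8257°
wrap1 = wrap2 = π + 2β = 215.6514°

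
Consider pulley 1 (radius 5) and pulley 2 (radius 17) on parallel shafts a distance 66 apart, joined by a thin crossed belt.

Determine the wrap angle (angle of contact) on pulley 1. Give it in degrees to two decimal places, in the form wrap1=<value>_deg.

wrap1=218.94_deg

crossed belt: β = asin((r1+r2)/C) = asin(22/66) = 19.4712°
wrap1 = wrap2 = π + 2β = 218.9424°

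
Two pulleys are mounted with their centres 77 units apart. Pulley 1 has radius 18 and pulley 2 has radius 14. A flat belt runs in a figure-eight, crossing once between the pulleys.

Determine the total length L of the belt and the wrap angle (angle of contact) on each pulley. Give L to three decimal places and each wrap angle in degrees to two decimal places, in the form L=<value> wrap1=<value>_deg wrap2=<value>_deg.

crossed belt: β = asin((r1+r2)/C) = asin(32/77) = 24.5561°
wrap1 = wrap2 = π + 2β = 229.1123°
tangent length = C·cosβ = 70.0357
L = (r1+r2)·wrap + 2·C·cosβ = 32·3.9988 + 2·70.0357 = 268.0318

L=268.032 wrap1=229.11_deg wrap2=229.11_deg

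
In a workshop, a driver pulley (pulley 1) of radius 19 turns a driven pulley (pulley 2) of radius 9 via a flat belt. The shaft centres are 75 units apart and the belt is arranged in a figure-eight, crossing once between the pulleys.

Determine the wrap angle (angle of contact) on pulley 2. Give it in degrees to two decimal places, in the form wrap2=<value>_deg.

wrap2=223.84_deg

crossed belt: β = asin((r1+r2)/C) = asin(28/75) = 21.9213°
wrap1 = wrap2 = π + 2β = 223.8427°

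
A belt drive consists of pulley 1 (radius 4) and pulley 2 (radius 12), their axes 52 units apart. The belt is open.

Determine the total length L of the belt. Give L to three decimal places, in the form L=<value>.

L=155.499

open belt: β = asin((r2−r1)/C) = asin(8/52) = 8.8499°
wrap1 = π − 2β = 162.3002°
wrap2 = π + 2β = 197.6998°
tangent length = C·cosβ = 51.3809
L = r1·wrap1 + r2·wrap2 + 2·C·cosβ = 4·2.8327 + 12·3.4505 + 2·51.3809 = 155.4987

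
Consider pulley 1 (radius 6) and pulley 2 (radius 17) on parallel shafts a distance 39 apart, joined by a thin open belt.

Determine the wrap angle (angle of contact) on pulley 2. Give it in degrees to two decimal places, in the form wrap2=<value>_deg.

wrap2=212.77_deg

open belt: β = asin((r2−r1)/C) = asin(11/39) = 16.3827°
wrap1 = π − 2β = 147.2347°
wrap2 = π + 2β = 212.7653°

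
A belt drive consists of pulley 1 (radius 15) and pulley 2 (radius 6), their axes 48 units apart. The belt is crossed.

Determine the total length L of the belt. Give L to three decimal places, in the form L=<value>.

crossed belt: β = asin((r1+r2)/C) = asin(21/48) = 25.9445°
wrap1 = wrap2 = π + 2β = 231.8890°
tangent length = C·cosβ = 43.1625
L = (r1+r2)·wrap + 2·C·cosβ = 21·4.0472 + 2·43.1625 = 171.3167

L=171.317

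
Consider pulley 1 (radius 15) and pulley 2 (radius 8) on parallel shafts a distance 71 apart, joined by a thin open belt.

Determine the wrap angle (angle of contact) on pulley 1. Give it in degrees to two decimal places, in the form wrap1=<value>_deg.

wrap1=191.32_deg

open belt: β = asin((r2−r1)/C) = asin(-7/71) = -5.6581°
wrap1 = π − 2β = 191.3161°
wrap2 = π + 2β = 168.6839°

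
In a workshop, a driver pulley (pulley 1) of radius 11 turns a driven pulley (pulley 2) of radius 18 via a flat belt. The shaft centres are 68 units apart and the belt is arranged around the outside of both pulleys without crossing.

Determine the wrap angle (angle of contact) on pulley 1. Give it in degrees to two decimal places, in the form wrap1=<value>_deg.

wrap1=168.18_deg

open belt: β = asin((r2−r1)/C) = asin(7/68) = 5.9086°
wrap1 = π − 2β = 168.1829°
wrap2 = π + 2β = 191.8171°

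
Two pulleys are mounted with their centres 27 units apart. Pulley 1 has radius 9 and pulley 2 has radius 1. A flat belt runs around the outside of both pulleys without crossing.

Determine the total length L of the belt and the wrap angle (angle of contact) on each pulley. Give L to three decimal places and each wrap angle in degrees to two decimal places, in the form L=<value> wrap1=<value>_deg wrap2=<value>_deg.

L=87.804 wrap1=214.47_deg wrap2=145.53_deg

open belt: β = asin((r2−r1)/C) = asin(-8/27) = -17.2353°
wrap1 = π − 2β = 214.4706°
wrap2 = π + 2β = 145.5294°
tangent length = C·cosβ = 25.7876
L = r1·wrap1 + r2·wrap2 + 2·C·cosβ = 9·3.7432 + 1·2.5400 + 2·25.7876 = 87.8041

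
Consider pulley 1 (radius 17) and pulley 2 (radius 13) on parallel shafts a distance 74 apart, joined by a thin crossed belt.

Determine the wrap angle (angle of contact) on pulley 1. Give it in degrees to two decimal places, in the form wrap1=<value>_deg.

wrap1=227.83_deg

crossed belt: β = asin((r1+r2)/C) = asin(30/74) = 23.9165°
wrap1 = wrap2 = π + 2β = 227.8331°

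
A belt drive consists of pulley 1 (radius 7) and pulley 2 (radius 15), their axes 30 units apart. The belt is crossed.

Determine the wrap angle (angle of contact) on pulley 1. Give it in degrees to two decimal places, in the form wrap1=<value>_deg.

wrap1=274.33_deg

crossed belt: β = asin((r1+r2)/C) = asin(22/30) = 47.1666°
wrap1 = wrap2 = π + 2β = 274.3331°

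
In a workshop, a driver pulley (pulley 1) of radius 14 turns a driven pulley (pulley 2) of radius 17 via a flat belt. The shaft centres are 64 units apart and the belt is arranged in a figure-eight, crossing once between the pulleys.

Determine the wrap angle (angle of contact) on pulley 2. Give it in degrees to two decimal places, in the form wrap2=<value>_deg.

crossed belt: β = asin((r1+r2)/C) = asin(31/64) = 28.9715°
wrap1 = wrap2 = π + 2β = 237.9431°

wrap2=237.94_deg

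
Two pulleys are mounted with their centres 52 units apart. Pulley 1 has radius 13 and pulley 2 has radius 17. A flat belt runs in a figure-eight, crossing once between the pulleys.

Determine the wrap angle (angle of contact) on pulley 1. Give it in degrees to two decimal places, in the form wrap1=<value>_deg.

wrap1=250.47_deg

crossed belt: β = asin((r1+r2)/C) = asin(30/52) = 35.2344°
wrap1 = wrap2 = π + 2β = 250.4688°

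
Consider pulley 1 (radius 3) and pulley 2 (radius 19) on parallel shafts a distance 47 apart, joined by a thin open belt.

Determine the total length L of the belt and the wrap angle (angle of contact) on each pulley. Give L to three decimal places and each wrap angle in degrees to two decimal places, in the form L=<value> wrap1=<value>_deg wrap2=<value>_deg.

L=168.616 wrap1=140.19_deg wrap2=219.81_deg

open belt: β = asin((r2−r1)/C) = asin(16/47) = 19.9028°
wrap1 = π − 2β = 140.1944°
wrap2 = π + 2β = 219.8056°
tangent length = C·cosβ = 44.1928
L = r1·wrap1 + r2·wrap2 + 2·C·cosβ = 3·2.4469 + 19·3.8363 + 2·44.1928 = 168.6164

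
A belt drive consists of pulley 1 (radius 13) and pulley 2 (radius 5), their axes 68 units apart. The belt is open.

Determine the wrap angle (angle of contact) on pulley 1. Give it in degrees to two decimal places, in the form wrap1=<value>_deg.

open belt: β = asin((r2−r1)/C) = asin(-8/68) = -6.7563°
wrap1 = π − 2β = 193.5127°
wrap2 = π + 2β = 166.4873°

wrap1=193.51_deg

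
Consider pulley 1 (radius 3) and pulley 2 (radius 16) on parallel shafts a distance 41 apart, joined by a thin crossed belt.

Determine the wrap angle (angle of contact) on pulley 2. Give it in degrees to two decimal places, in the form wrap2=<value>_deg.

crossed belt: β = asin((r1+r2)/C) = asin(19/41) = 27.6077°
wrap1 = wrap2 = π + 2β = 235.2153°

wrap2=235.22_deg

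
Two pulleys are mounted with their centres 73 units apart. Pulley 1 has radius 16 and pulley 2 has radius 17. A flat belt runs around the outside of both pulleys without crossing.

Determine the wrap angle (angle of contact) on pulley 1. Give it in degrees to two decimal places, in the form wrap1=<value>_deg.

open belt: β = asin((r2−r1)/C) = asin(1/73) = 0.7849°
wrap1 = π − 2β = 178.4302°
wrap2 = π + 2β = 181.5698°

wrap1=178.43_deg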